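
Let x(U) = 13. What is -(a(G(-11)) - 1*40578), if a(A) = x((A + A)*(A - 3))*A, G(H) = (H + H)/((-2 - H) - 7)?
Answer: 40721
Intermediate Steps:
G(H) = 2*H/(-9 - H) (G(H) = (2*H)/(-9 - H) = 2*H/(-9 - H))
a(A) = 13*A
-(a(G(-11)) - 1*40578) = -(13*(-2*(-11)/(9 - 11)) - 1*40578) = -(13*(-2*(-11)/(-2)) - 40578) = -(13*(-2*(-11)*(-½)) - 40578) = -(13*(-11) - 40578) = -(-143 - 40578) = -1*(-40721) = 40721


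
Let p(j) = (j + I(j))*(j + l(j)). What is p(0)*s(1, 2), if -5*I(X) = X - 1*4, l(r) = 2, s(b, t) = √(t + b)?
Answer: 8*√3/5 ≈ 2.7713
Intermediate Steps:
s(b, t) = √(b + t)
I(X) = ⅘ - X/5 (I(X) = -(X - 1*4)/5 = -(X - 4)/5 = -(-4 + X)/5 = ⅘ - X/5)
p(j) = (2 + j)*(⅘ + 4*j/5) (p(j) = (j + (⅘ - j/5))*(j + 2) = (⅘ + 4*j/5)*(2 + j) = (2 + j)*(⅘ + 4*j/5))
p(0)*s(1, 2) = (8/5 + (⅘)*0² + (12/5)*0)*√(1 + 2) = (8/5 + (⅘)*0 + 0)*√3 = (8/5 + 0 + 0)*√3 = 8*√3/5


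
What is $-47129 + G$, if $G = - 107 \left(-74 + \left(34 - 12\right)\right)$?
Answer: $-41565$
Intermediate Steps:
$G = 5564$ ($G = - 107 \left(-74 + 22\right) = \left(-107\right) \left(-52\right) = 5564$)
$-47129 + G = -47129 + 5564 = -41565$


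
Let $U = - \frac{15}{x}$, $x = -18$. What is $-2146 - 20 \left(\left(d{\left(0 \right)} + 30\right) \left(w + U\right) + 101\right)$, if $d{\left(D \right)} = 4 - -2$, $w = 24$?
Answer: $-22046$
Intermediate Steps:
$U = \frac{5}{6}$ ($U = - \frac{15}{-18} = \left(-15\right) \left(- \frac{1}{18}\right) = \frac{5}{6} \approx 0.83333$)
$d{\left(D \right)} = 6$ ($d{\left(D \right)} = 4 + 2 = 6$)
$-2146 - 20 \left(\left(d{\left(0 \right)} + 30\right) \left(w + U\right) + 101\right) = -2146 - 20 \left(\left(6 + 30\right) \left(24 + \frac{5}{6}\right) + 101\right) = -2146 - 20 \left(36 \cdot \frac{149}{6} + 101\right) = -2146 - 20 \left(894 + 101\right) = -2146 - 19900 = -22046$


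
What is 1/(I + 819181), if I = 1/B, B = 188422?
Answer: 188422/154351722383 ≈ 1.2207e-6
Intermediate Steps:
I = 1/188422 ≈ 5.3072e-6
1/(I + 819181) = 1/(1/188422 + 819181) = 1/(154351722383/188422) = 188422/154351722383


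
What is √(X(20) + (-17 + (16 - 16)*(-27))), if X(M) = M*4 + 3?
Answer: √66 ≈ 8.1240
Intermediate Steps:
X(M) = 3 + 4*M (X(M) = 4*M + 3 = 3 + 4*M)
√(X(20) + (-17 + (16 - 16)*(-27))) = √((3 + 4*20) + (-17 + (16 - 16)*(-27))) = √((3 + 80) + (-17 + 0*(-27))) = √(83 + (-17 + 0)) = √(83 - 17) = √66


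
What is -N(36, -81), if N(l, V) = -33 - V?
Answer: -48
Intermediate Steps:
-N(36, -81) = -(-33 - 1*(-81)) = -(-33 + 81) = -1*48 = -48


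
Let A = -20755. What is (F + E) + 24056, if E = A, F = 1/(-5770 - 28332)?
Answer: 112570701/34102 ≈ 3301.0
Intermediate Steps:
F = -1/34102 (F = 1/(-34102) = -1/34102 ≈ -2.9324e-5)
E = -20755
(F + E) + 24056 = (-1/34102 - 20755) + 24056 = -707787011/34102 + 24056 = 112570701/34102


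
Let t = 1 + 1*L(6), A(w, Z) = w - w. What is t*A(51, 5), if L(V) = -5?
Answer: 0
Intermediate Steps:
A(w, Z) = 0
t = -4 (t = 1 + 1*(-5) = 1 - 5 = -4)
t*A(51, 5) = -4*0 = 0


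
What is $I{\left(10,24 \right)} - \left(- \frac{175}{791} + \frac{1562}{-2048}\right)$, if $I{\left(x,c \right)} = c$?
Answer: $\frac{2890941}{115712} \approx 24.984$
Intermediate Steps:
$I{\left(10,24 \right)} - \left(- \frac{175}{791} + \frac{1562}{-2048}\right) = 24 - \left(- \frac{175}{791} + \frac{1562}{-2048}\right) = 24 - \left(\left(-175\right) \frac{1}{791} + 1562 \left(- \frac{1}{2048}\right)\right) = 24 - \left(- \frac{25}{113} - \frac{781}{1024}\right) = 24 - - \frac{113853}{115712} = 24 + \frac{113853}{115712} = \frac{2890941}{115712}$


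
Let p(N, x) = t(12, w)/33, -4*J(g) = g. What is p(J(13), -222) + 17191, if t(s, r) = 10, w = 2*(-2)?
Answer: 567313/33 ≈ 17191.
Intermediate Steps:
w = -4
J(g) = -g/4
p(N, x) = 10/33
p(J(13), -222) + 17191 = 10/33 + 17191 = 567313/33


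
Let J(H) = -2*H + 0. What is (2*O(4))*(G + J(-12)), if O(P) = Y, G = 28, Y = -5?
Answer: -520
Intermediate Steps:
J(H) = -2*H
O(P) = -5
(2*O(4))*(G + J(-12)) = (2*(-5))*(28 - 2*(-12)) = -10*(28 + 24) = -10*52 = -520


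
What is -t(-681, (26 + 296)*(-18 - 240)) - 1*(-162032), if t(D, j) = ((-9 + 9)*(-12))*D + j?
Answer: 245108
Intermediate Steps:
t(D, j) = j (t(D, j) = (0*(-12))*D + j = 0*D + j = 0 + j = j)
-t(-681, (26 + 296)*(-18 - 240)) - 1*(-162032) = -(26 + 296)*(-18 - 240) - 1*(-162032) = -322*(-258) + 162032 = -1*(-83076) + 162032 = 83076 + 162032 = 245108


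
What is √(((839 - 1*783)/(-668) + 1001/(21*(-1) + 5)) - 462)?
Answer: 13*I*√1385265/668 ≈ 22.905*I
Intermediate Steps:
√(((839 - 1*783)/(-668) + 1001/(21*(-1) + 5)) - 462) = √(((839 - 783)*(-1/668) + 1001/(-21 + 5)) - 462) = √((56*(-1/668) + 1001/(-16)) - 462) = √((-14/167 + 1001*(-1/16)) - 462) = √((-14/167 - 1001/16) - 462) = √(-167391/2672 - 462) = √(-1401855/2672) = 13*I*√1385265/668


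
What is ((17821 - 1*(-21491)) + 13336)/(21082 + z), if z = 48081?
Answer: 52648/69163 ≈ 0.76122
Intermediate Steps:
((17821 - 1*(-21491)) + 13336)/(21082 + z) = ((17821 - 1*(-21491)) + 13336)/(21082 + 48081) = ((17821 + 21491) + 13336)/69163 = (39312 + 13336)*(1/69163) = 52648*(1/69163) = 52648/69163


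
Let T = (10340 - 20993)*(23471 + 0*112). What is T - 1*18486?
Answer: -250055049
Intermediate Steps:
T = -250036563 (T = -10653*(23471 + 0) = -10653*23471 = -250036563)
T - 1*18486 = -250036563 - 1*18486 = -250036563 - 18486 = -250055049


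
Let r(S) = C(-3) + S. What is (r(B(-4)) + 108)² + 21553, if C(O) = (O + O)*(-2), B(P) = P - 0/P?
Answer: 35009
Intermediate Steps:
B(P) = P (B(P) = P - 1*0 = P + 0 = P)
C(O) = -4*O (C(O) = (2*O)*(-2) = -4*O)
r(S) = 12 + S (r(S) = -4*(-3) + S = 12 + S)
(r(B(-4)) + 108)² + 21553 = ((12 - 4) + 108)² + 21553 = (8 + 108)² + 21553 = 116² + 21553 = 13456 + 21553 = 35009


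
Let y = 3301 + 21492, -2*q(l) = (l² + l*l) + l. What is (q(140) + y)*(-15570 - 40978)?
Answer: -289695404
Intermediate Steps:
q(l) = -l² - l/2 (q(l) = -((l² + l*l) + l)/2 = -((l² + l²) + l)/2 = -(2*l² + l)/2 = -(l + 2*l²)/2 = -l² - l/2)
y = 24793
(q(140) + y)*(-15570 - 40978) = (-1*140*(½ + 140) + 24793)*(-15570 - 40978) = (-1*140*281/2 + 24793)*(-56548) = (-19670 + 24793)*(-56548) = 5123*(-56548) = -289695404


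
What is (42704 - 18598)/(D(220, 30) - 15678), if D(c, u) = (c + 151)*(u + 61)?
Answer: 24106/18083 ≈ 1.3331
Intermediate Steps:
D(c, u) = (61 + u)*(151 + c) (D(c, u) = (151 + c)*(61 + u) = (61 + u)*(151 + c))
(42704 - 18598)/(D(220, 30) - 15678) = (42704 - 18598)/((9211 + 61*220 + 151*30 + 220*30) - 15678) = 24106/((9211 + 13420 + 4530 + 6600) - 15678) = 24106/(33761 - 15678) = 24106/18083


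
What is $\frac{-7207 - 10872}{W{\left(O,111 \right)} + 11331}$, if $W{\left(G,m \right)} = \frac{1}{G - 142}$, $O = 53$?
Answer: $- \frac{1609031}{1008458} \approx -1.5955$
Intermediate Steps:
$W{\left(G,m \right)} = \frac{1}{-142 + G}$
$\frac{-7207 - 10872}{W{\left(O,111 \right)} + 11331} = \frac{-7207 - 10872}{\frac{1}{-142 + 53} + 11331} = - \frac{18079}{\frac{1}{-89} + 11331} = - \frac{18079}{- \frac{1}{89} + 11331} = - \frac{18079}{\frac{1008458}{89}} = \left(-18079\right) \frac{89}{1008458} = - \frac{1609031}{1008458}$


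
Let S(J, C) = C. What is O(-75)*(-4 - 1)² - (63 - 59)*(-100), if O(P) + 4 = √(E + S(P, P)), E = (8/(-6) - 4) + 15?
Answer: 300 + 350*I*√3/3 ≈ 300.0 + 202.07*I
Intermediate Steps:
E = 29/3 (E = (8*(-⅙) - 4) + 15 = (-4/3 - 4) + 15 = -16/3 + 15 = 29/3 ≈ 9.6667)
O(P) = -4 + √(29/3 + P)
O(-75)*(-4 - 1)² - (63 - 59)*(-100) = (-4 + √(87 + 9*(-75))/3)*(-4 - 1)² - (63 - 59)*(-100) = (-4 + √(87 - 675)/3)*(-5)² - 4*(-100) = (-4 + √(-588)/3)*25 - 1*(-400) = (-4 + (14*I*√3)/3)*25 + 400 = (-4 + 14*I*√3/3)*25 + 400 = (-100 + 350*I*√3/3) + 400 = 300 + 350*I*√3/3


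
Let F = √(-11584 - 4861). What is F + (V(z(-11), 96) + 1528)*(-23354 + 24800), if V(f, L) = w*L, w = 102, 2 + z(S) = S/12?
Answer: 16368720 + I*√16445 ≈ 1.6369e+7 + 128.24*I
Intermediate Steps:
z(S) = -2 + S/12
V(f, L) = 102*L
F = I*√16445 (F = √(-16445) = I*√16445 ≈ 128.24*I)
F + (V(z(-11), 96) + 1528)*(-23354 + 24800) = I*√16445 + (102*96 + 1528)*(-23354 + 24800) = I*√16445 + (9792 + 1528)*1446 = I*√16445 + 11320*1446 = I*√16445 + 16368720 = 16368720 + I*√16445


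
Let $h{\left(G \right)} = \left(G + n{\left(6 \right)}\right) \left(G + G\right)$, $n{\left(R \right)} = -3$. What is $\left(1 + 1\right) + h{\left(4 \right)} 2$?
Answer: $18$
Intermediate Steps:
$h{\left(G \right)} = 2 G \left(-3 + G\right)$ ($h{\left(G \right)} = \left(G - 3\right) \left(G + G\right) = \left(-3 + G\right) 2 G = 2 G \left(-3 + G\right)$)
$\left(1 + 1\right) + h{\left(4 \right)} 2 = \left(1 + 1\right) + 2 \cdot 4 \left(-3 + 4\right) 2 = 2 + 2 \cdot 4 \cdot 1 \cdot 2 = 2 + 8 \cdot 2 = 2 + 16 = 18$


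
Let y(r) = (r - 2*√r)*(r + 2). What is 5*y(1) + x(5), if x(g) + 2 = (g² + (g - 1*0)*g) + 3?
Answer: 36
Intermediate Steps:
x(g) = 1 + 2*g² (x(g) = -2 + ((g² + (g - 1*0)*g) + 3) = -2 + ((g² + (g + 0)*g) + 3) = -2 + ((g² + g*g) + 3) = -2 + ((g² + g²) + 3) = -2 + (2*g² + 3) = -2 + (3 + 2*g²) = 1 + 2*g²)
y(r) = (2 + r)*(r - 2*√r) (y(r) = (r - 2*√r)*(2 + r) = (2 + r)*(r - 2*√r))
5*y(1) + x(5) = 5*(1² - 4*√1 - 2*1^(3/2) + 2*1) + (1 + 2*5²) = 5*(1 - 4*1 - 2*1 + 2) + (1 + 2*25) = 5*(1 - 4 - 2 + 2) + (1 + 50) = 5*(-3) + 51 = -15 + 51 = 36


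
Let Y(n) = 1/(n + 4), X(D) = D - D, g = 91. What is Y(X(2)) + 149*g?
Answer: 54237/4 ≈ 13559.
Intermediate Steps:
X(D) = 0
Y(n) = 1/(4 + n)
Y(X(2)) + 149*g = 1/(4 + 0) + 149*91 = 1/4 + 13559 = ¼ + 13559 = 54237/4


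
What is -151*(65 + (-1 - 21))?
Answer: -6493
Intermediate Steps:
-151*(65 + (-1 - 21)) = -151*(65 - 22) = -151*43 = -6493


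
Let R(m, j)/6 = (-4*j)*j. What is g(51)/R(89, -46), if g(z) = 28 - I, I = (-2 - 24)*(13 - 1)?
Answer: -85/12696 ≈ -0.0066950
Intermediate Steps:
R(m, j) = -24*j**2 (R(m, j) = 6*((-4*j)*j) = 6*(-4*j**2) = -24*j**2)
I = -312 (I = -26*12 = -312)
g(z) = 340 (g(z) = 28 - 1*(-312) = 28 + 312 = 340)
g(51)/R(89, -46) = 340/((-24*(-46)**2)) = 340/((-24*2116)) = 340/(-50784) = 340*(-1/50784) = -85/12696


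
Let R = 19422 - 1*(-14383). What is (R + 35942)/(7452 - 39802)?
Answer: -69747/32350 ≈ -2.1560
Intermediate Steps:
R = 33805 (R = 19422 + 14383 = 33805)
(R + 35942)/(7452 - 39802) = (33805 + 35942)/(7452 - 39802) = 69747/(-32350) = 69747*(-1/32350) = -69747/32350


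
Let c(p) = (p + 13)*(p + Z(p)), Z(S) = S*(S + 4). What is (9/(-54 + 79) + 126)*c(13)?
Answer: 19219356/25 ≈ 7.6877e+5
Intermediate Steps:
Z(S) = S*(4 + S)
c(p) = (13 + p)*(p + p*(4 + p)) (c(p) = (p + 13)*(p + p*(4 + p)) = (13 + p)*(p + p*(4 + p)))
(9/(-54 + 79) + 126)*c(13) = (9/(-54 + 79) + 126)*(13*(65 + 13² + 18*13)) = (9/25 + 126)*(13*(65 + 169 + 234)) = (9*(1/25) + 126)*(13*468) = (9/25 + 126)*6084 = (3159/25)*6084 = 19219356/25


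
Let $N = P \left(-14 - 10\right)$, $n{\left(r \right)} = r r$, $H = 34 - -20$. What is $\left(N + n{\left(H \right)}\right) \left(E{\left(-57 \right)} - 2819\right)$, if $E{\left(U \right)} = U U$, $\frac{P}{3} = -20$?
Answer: $1873080$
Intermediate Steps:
$P = -60$ ($P = 3 \left(-20\right) = -60$)
$H = 54$ ($H = 34 + 20 = 54$)
$E{\left(U \right)} = U^{2}$
$n{\left(r \right)} = r^{2}$
$N = 1440$ ($N = - 60 \left(-14 - 10\right) = \left(-60\right) \left(-24\right) = 1440$)
$\left(N + n{\left(H \right)}\right) \left(E{\left(-57 \right)} - 2819\right) = \left(1440 + 54^{2}\right) \left(\left(-57\right)^{2} - 2819\right) = \left(1440 + 2916\right) \left(3249 - 2819\right) = 4356 \cdot 430 = 1873080$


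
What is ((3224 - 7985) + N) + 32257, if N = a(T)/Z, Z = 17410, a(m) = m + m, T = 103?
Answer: 239352783/8705 ≈ 27496.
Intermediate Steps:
a(m) = 2*m
N = 103/8705 (N = (2*103)/17410 = 206*(1/17410) = 103/8705 ≈ 0.011832)
((3224 - 7985) + N) + 32257 = ((3224 - 7985) + 103/8705) + 32257 = (-4761 + 103/8705) + 32257 = -41444402/8705 + 32257 = 239352783/8705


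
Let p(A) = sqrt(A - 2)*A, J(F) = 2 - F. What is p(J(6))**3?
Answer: 384*I*sqrt(6) ≈ 940.6*I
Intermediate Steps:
p(A) = A*sqrt(-2 + A) (p(A) = sqrt(-2 + A)*A = A*sqrt(-2 + A))
p(J(6))**3 = ((2 - 1*6)*sqrt(-2 + (2 - 1*6)))**3 = ((2 - 6)*sqrt(-2 + (2 - 6)))**3 = (-4*sqrt(-2 - 4))**3 = (-4*I*sqrt(6))**3 = 384*I*sqrt(6)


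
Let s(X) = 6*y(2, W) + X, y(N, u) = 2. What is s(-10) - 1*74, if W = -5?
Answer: -72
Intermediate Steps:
s(X) = 12 + X (s(X) = 6*2 + X = 12 + X)
s(-10) - 1*74 = (12 - 10) - 1*74 = 2 - 74 = -72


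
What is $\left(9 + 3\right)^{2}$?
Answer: $144$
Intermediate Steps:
$\left(9 + 3\right)^{2} = 12^{2} = 144$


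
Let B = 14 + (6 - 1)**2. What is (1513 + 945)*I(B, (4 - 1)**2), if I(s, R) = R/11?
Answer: 22122/11 ≈ 2011.1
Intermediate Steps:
B = 39 (B = 14 + 5**2 = 14 + 25 = 39)
I(s, R) = R/11 (I(s, R) = R*(1/11) = R/11)
(1513 + 945)*I(B, (4 - 1)**2) = (1513 + 945)*((4 - 1)**2/11) = 2458*((1/11)*3**2) = 2458*((1/11)*9) = 2458*(9/11) = 22122/11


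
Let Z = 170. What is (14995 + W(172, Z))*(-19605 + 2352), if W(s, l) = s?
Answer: -261676251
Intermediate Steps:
(14995 + W(172, Z))*(-19605 + 2352) = (14995 + 172)*(-19605 + 2352) = 15167*(-17253) = -261676251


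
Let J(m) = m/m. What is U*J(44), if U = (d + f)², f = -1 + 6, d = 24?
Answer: 841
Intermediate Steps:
J(m) = 1
f = 5
U = 841 (U = (24 + 5)² = 29² = 841)
U*J(44) = 841*1 = 841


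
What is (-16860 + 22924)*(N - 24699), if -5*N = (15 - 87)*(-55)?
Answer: -154577424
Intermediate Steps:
N = -792 (N = -(15 - 87)*(-55)/5 = -(-72)*(-55)/5 = -⅕*3960 = -792)
(-16860 + 22924)*(N - 24699) = (-16860 + 22924)*(-792 - 24699) = 6064*(-25491) = -154577424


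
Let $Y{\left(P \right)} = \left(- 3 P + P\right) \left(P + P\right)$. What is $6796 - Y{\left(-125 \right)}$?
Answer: $69296$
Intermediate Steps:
$Y{\left(P \right)} = - 4 P^{2}$ ($Y{\left(P \right)} = - 2 P 2 P = - 4 P^{2}$)
$6796 - Y{\left(-125 \right)} = 6796 - - 4 \left(-125\right)^{2} = 6796 - \left(-4\right) 15625 = 6796 - -62500 = 6796 + 62500 = 69296$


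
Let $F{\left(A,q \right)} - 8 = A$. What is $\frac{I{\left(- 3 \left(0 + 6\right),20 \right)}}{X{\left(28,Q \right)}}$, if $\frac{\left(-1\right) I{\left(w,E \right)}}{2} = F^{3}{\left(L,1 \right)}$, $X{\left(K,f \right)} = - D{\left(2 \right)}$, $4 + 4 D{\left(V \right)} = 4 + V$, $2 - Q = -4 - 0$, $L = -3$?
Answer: $500$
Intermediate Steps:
$F{\left(A,q \right)} = 8 + A$
$Q = 6$ ($Q = 2 - \left(-4 - 0\right) = 2 - \left(-4 + 0\right) = 2 - -4 = 2 + 4 = 6$)
$D{\left(V \right)} = \frac{V}{4}$ ($D{\left(V \right)} = -1 + \frac{4 + V}{4} = -1 + \left(1 + \frac{V}{4}\right) = \frac{V}{4}$)
$X{\left(K,f \right)} = - \frac{1}{2}$ ($X{\left(K,f \right)} = - \frac{2}{4} = \left(-1\right) \frac{1}{2} = - \frac{1}{2}$)
$I{\left(w,E \right)} = -250$ ($I{\left(w,E \right)} = - 2 \left(8 - 3\right)^{3} = - 2 \cdot 5^{3} = \left(-2\right) 125 = -250$)
$\frac{I{\left(- 3 \left(0 + 6\right),20 \right)}}{X{\left(28,Q \right)}} = - \frac{250}{- \frac{1}{2}} = \left(-250\right) \left(-2\right) = 500$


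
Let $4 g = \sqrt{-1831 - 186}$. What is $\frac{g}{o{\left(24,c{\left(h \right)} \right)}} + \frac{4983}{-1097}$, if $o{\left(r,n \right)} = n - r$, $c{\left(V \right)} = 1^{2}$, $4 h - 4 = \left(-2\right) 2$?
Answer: $- \frac{4983}{1097} - \frac{i \sqrt{2017}}{92} \approx -4.5424 - 0.48816 i$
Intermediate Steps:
$h = 0$ ($h = 1 + \frac{\left(-2\right) 2}{4} = 1 + \frac{1}{4} \left(-4\right) = 1 - 1 = 0$)
$g = \frac{i \sqrt{2017}}{4}$ ($g = \frac{\sqrt{-1831 - 186}}{4} = \frac{\sqrt{-2017}}{4} = \frac{i \sqrt{2017}}{4} \approx 11.228 i$)
$c{\left(V \right)} = 1$
$\frac{g}{o{\left(24,c{\left(h \right)} \right)}} + \frac{4983}{-1097} = \frac{\frac{1}{4} i \sqrt{2017}}{1 - 24} + \frac{4983}{-1097} = \frac{\frac{1}{4} i \sqrt{2017}}{1 - 24} + 4983 \left(- \frac{1}{1097}\right) = \frac{\frac{1}{4} i \sqrt{2017}}{-23} - \frac{4983}{1097} = \frac{i \sqrt{2017}}{4} \left(- \frac{1}{23}\right) - \frac{4983}{1097} = - \frac{i \sqrt{2017}}{92} - \frac{4983}{1097} = - \frac{4983}{1097} - \frac{i \sqrt{2017}}{92}$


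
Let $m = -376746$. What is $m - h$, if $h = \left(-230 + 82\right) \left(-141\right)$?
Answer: $-397614$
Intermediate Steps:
$h = 20868$ ($h = \left(-148\right) \left(-141\right) = 20868$)
$m - h = -376746 - 20868 = -397614$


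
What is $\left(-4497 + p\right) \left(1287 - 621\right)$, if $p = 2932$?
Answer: $-1042290$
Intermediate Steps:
$\left(-4497 + p\right) \left(1287 - 621\right) = \left(-4497 + 2932\right) \left(1287 - 621\right) = \left(-1565\right) 666 = -1042290$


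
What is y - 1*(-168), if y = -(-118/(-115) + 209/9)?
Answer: 148783/1035 ≈ 143.75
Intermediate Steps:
y = -25097/1035 (y = -(-118*(-1/115) + 209*(⅑)) = -(118/115 + 209/9) = -1*25097/1035 = -25097/1035 ≈ -24.248)
y - 1*(-168) = -25097/1035 - 1*(-168) = -25097/1035 + 168 = 148783/1035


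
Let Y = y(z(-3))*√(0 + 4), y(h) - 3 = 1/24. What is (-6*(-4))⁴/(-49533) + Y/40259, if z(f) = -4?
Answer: -53426674633/7976596188 ≈ -6.6979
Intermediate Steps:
y(h) = 73/24 (y(h) = 3 + 1/24 = 73/24)
Y = 73/12 (Y = 73*√(0 + 4)/24 = 73*√4/24 = (73/24)*2 = 73/12 ≈ 6.0833)
(-6*(-4))⁴/(-49533) + Y/40259 = (-6*(-4))⁴/(-49533) + (73/12)/40259 = 24⁴*(-1/49533) + (73/12)*(1/40259) = 331776*(-1/49533) + 73/483108 = -110592/16511 + 73/483108 = -53426674633/7976596188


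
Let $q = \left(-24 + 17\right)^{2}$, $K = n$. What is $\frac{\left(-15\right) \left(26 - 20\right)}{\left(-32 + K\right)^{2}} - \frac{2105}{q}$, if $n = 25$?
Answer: $- \frac{2195}{49} \approx -44.796$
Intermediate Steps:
$K = 25$
$q = 49$ ($q = \left(-7\right)^{2} = 49$)
$\frac{\left(-15\right) \left(26 - 20\right)}{\left(-32 + K\right)^{2}} - \frac{2105}{q} = \frac{\left(-15\right) \left(26 - 20\right)}{\left(-32 + 25\right)^{2}} - \frac{2105}{49} = \frac{\left(-15\right) 6}{\left(-7\right)^{2}} - \frac{2105}{49} = - \frac{90}{49} - \frac{2105}{49} = - \frac{2195}{49}$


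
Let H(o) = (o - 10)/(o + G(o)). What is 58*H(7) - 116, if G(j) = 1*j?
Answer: -899/7 ≈ -128.43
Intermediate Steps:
G(j) = j
H(o) = (-10 + o)/(2*o) (H(o) = (o - 10)/(o + o) = (-10 + o)/((2*o)) = (-10 + o)*(1/(2*o)) = (-10 + o)/(2*o))
58*H(7) - 116 = 58*((½)*(-10 + 7)/7) - 116 = 58*((½)*(⅐)*(-3)) - 116 = 58*(-3/14) - 116 = -87/7 - 116 = -899/7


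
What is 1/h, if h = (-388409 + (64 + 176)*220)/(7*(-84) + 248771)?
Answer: -248183/335609 ≈ -0.73950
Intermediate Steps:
h = -335609/248183 (h = (-388409 + 240*220)/(-588 + 248771) = (-388409 + 52800)/248183 = -335609*1/248183 = -335609/248183 ≈ -1.3523)
1/h = 1/(-335609/248183) = -248183/335609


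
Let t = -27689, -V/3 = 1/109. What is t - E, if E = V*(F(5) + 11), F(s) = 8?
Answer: -3018044/109 ≈ -27688.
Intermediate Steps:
V = -3/109 ≈ -0.027523
E = -57/109 (E = -3*(8 + 11)/109 = -3/109*19 = -57/109 ≈ -0.52294)
t - E = -27689 - 1*(-57/109) = -27689 + 57/109 = -3018044/109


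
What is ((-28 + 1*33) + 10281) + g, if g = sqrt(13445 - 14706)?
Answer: 10286 + I*sqrt(1261) ≈ 10286.0 + 35.511*I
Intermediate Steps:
g = I*sqrt(1261) (g = sqrt(-1261) = I*sqrt(1261) ≈ 35.511*I)
((-28 + 1*33) + 10281) + g = ((-28 + 1*33) + 10281) + I*sqrt(1261) = ((-28 + 33) + 10281) + I*sqrt(1261) = (5 + 10281) + I*sqrt(1261) = 10286 + I*sqrt(1261)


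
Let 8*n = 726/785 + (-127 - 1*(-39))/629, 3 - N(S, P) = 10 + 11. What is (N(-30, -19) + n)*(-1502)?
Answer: 26553327043/987530 ≈ 26889.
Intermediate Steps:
N(S, P) = -18 (N(S, P) = 3 - (10 + 11) = 3 - 1*21 = 3 - 21 = -18)
n = 193787/1975060 (n = (726/785 + (-127 - 1*(-39))/629)/8 = (726*(1/785) + (-127 + 39)*(1/629))/8 = (726/785 - 88*1/629)/8 = (726/785 - 88/629)/8 = (1/8)*(387574/493765) = 193787/1975060 ≈ 0.098117)
(N(-30, -19) + n)*(-1502) = (-18 + 193787/1975060)*(-1502) = -35357293/1975060*(-1502) = 26553327043/987530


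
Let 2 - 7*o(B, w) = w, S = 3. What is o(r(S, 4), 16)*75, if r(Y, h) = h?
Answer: -150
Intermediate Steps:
o(B, w) = 2/7 - w/7
o(r(S, 4), 16)*75 = (2/7 - ⅐*16)*75 = (2/7 - 16/7)*75 = -2*75 = -150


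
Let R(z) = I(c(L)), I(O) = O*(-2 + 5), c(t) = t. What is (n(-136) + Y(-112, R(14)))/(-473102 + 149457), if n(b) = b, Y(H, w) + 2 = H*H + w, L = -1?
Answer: -12403/323645 ≈ -0.038323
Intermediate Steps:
I(O) = 3*O (I(O) = O*3 = 3*O)
R(z) = -3 (R(z) = 3*(-1) = -3)
Y(H, w) = -2 + w + H² (Y(H, w) = -2 + (H*H + w) = -2 + (H² + w) = -2 + (w + H²) = -2 + w + H²)
(n(-136) + Y(-112, R(14)))/(-473102 + 149457) = (-136 + (-2 - 3 + (-112)²))/(-473102 + 149457) = (-136 + (-2 - 3 + 12544))/(-323645) = (-136 + 12539)*(-1/323645) = 12403*(-1/323645) = -12403/323645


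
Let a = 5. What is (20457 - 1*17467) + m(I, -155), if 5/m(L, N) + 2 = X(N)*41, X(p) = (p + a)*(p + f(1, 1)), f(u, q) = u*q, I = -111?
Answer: 2831823025/947098 ≈ 2990.0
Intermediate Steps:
f(u, q) = q*u
X(p) = (1 + p)*(5 + p) (X(p) = (p + 5)*(p + 1*1) = (5 + p)*(p + 1) = (5 + p)*(1 + p) = (1 + p)*(5 + p))
m(L, N) = 5/(203 + 41*N**2 + 246*N) (m(L, N) = 5/(-2 + (5 + N**2 + 6*N)*41) = 5/(-2 + (205 + 41*N**2 + 246*N)) = 5/(203 + 41*N**2 + 246*N))
(20457 - 1*17467) + m(I, -155) = (20457 - 1*17467) + 5/(203 + 41*(-155)**2 + 246*(-155)) = (20457 - 17467) + 5/(203 + 41*24025 - 38130) = 2990 + 5/(203 + 985025 - 38130) = 2990 + 5/947098 = 2831823025/947098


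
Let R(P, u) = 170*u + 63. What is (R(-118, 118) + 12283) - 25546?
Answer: 6860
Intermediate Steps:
R(P, u) = 63 + 170*u
(R(-118, 118) + 12283) - 25546 = ((63 + 170*118) + 12283) - 25546 = ((63 + 20060) + 12283) - 25546 = (20123 + 12283) - 25546 = 32406 - 25546 = 6860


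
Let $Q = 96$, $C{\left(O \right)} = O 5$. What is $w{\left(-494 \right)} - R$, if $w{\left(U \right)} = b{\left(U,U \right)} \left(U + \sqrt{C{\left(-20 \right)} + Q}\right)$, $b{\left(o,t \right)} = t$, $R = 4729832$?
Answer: $-4485796 - 988 i \approx -4.4858 \cdot 10^{6} - 988.0 i$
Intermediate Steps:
$C{\left(O \right)} = 5 O$
$w{\left(U \right)} = U \left(U + 2 i\right)$ ($w{\left(U \right)} = U \left(U + \sqrt{5 \left(-20\right) + 96}\right) = U \left(U + \sqrt{-100 + 96}\right) = U \left(U + \sqrt{-4}\right) = U \left(U + 2 i\right)$)
$w{\left(-494 \right)} - R = - 494 \left(-494 + 2 i\right) - 4729832 = \left(244036 - 988 i\right) - 4729832 = -4485796 - 988 i$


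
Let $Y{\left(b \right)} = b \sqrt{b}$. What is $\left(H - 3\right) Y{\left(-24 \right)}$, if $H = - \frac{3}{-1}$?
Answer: $0$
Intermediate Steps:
$H = 3$ ($H = \left(-3\right) \left(-1\right) = 3$)
$Y{\left(b \right)} = b^{\frac{3}{2}}$
$\left(H - 3\right) Y{\left(-24 \right)} = \left(3 - 3\right) \left(-24\right)^{\frac{3}{2}} = 0 \left(- 48 i \sqrt{6}\right) = 0$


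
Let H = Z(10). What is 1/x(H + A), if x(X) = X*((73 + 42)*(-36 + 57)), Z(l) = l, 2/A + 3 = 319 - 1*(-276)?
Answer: 296/7150815 ≈ 4.1394e-5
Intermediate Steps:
A = 1/296 (A = 2/(-3 + (319 - 1*(-276))) = 2/(-3 + (319 + 276)) = 2/(-3 + 595) = 2/592 = 2*(1/592) = 1/296 ≈ 0.0033784)
H = 10
x(X) = 2415*X (x(X) = X*(115*21) = X*2415 = 2415*X)
1/x(H + A) = 1/(2415*(10 + 1/296)) = 1/(2415*(2961/296)) = 1/(7150815/296) = 296/7150815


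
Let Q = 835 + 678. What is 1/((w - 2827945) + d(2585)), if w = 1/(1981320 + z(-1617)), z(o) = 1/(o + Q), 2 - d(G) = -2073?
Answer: -206057279/582291083007626 ≈ -3.5387e-7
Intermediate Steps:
Q = 1513
d(G) = 2075 (d(G) = 2 - 1*(-2073) = 2 + 2073 = 2075)
z(o) = 1/(1513 + o) (z(o) = 1/(o + 1513) = 1/(1513 + o))
w = 104/206057279 (w = 1/(1981320 + 1/(1513 - 1617)) = 1/(1981320 + 1/(-104)) = 1/(1981320 - 1/104) = 1/(206057279/104) = 104/206057279 ≈ 5.0471e-7)
1/((w - 2827945) + d(2585)) = 1/((104/206057279 - 2827945) + 2075) = 1/(-582718651861551/206057279 + 2075) = 1/(-582291083007626/206057279) = -206057279/582291083007626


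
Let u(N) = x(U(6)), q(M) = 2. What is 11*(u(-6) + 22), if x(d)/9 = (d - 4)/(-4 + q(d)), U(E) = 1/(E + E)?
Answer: 3487/8 ≈ 435.88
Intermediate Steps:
U(E) = 1/(2*E)
x(d) = 18 - 9*d/2 (x(d) = 9*((d - 4)/(-4 + 2)) = 9*((-4 + d)/(-2)) = 9*((-4 + d)*(-½)) = 9*(2 - d/2) = 18 - 9*d/2)
u(N) = 141/8 (u(N) = 18 - 9/(4*6) = 18 - 9/2*1/12 = 18 - 3/8 = 141/8)
11*(u(-6) + 22) = 11*(141/8 + 22) = 11*(317/8) = 3487/8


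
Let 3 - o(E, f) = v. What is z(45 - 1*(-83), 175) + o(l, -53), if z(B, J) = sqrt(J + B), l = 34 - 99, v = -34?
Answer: 37 + sqrt(303) ≈ 54.407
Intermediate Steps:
l = -65
o(E, f) = 37 (o(E, f) = 3 - 1*(-34) = 3 + 34 = 37)
z(B, J) = sqrt(B + J)
z(45 - 1*(-83), 175) + o(l, -53) = sqrt((45 - 1*(-83)) + 175) + 37 = sqrt((45 + 83) + 175) + 37 = sqrt(128 + 175) + 37 = sqrt(303) + 37 = 37 + sqrt(303)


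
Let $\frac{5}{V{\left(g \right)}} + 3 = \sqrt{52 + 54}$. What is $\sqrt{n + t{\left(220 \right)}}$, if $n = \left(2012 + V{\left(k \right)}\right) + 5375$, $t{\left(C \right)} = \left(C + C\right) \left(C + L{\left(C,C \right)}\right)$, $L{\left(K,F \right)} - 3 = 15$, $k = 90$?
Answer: $\frac{\sqrt{1054816218 + 485 \sqrt{106}}}{97} \approx 334.82$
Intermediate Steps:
$L{\left(K,F \right)} = 18$ ($L{\left(K,F \right)} = 3 + 15 = 18$)
$V{\left(g \right)} = \frac{5}{-3 + \sqrt{106}}$ ($V{\left(g \right)} = \frac{5}{-3 + \sqrt{52 + 54}} = \frac{5}{-3 + \sqrt{106}}$)
$t{\left(C \right)} = 2 C \left(18 + C\right)$ ($t{\left(C \right)} = \left(C + C\right) \left(C + 18\right) = 2 C \left(18 + C\right)$)
$n = \frac{716554}{97} + \frac{5 \sqrt{106}}{97}$ ($n = \left(2012 + \left(\frac{15}{97} + \frac{5 \sqrt{106}}{97}\right)\right) + 5375 = \left(\frac{195179}{97} + \frac{5 \sqrt{106}}{97}\right) + 5375 = \frac{716554}{97} + \frac{5 \sqrt{106}}{97} \approx 7387.7$)
$\sqrt{n + t{\left(220 \right)}} = \sqrt{\left(\frac{716554}{97} + \frac{5 \sqrt{106}}{97}\right) + 2 \cdot 220 \left(18 + 220\right)} = \sqrt{\left(\frac{716554}{97} + \frac{5 \sqrt{106}}{97}\right) + 2 \cdot 220 \cdot 238} = \sqrt{\left(\frac{716554}{97} + \frac{5 \sqrt{106}}{97}\right) + 104720} = \sqrt{\frac{10874394}{97} + \frac{5 \sqrt{106}}{97}}$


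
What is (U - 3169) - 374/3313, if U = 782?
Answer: -7908505/3313 ≈ -2387.1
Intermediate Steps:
(U - 3169) - 374/3313 = (782 - 3169) - 374/3313 = -2387 - 374*1/3313 = -2387 - 374/3313 = -7908505/3313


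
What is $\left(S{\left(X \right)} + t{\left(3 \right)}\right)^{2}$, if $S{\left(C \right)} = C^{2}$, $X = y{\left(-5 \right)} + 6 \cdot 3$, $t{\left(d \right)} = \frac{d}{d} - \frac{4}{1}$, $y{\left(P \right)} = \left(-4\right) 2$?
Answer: $9409$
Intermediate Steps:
$y{\left(P \right)} = -8$
$t{\left(d \right)} = -3$ ($t{\left(d \right)} = 1 - 4 = -3$)
$X = 10$ ($X = -8 + 6 \cdot 3 = -8 + 18 = 10$)
$\left(S{\left(X \right)} + t{\left(3 \right)}\right)^{2} = \left(10^{2} - 3\right)^{2} = \left(100 - 3\right)^{2} = 97^{2} = 9409$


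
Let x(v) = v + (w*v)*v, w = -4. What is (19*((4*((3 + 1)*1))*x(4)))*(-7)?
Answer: 127680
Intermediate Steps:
x(v) = v - 4*v**2 (x(v) = v + (-4*v)*v = v - 4*v**2)
(19*((4*((3 + 1)*1))*x(4)))*(-7) = (19*((4*((3 + 1)*1))*(4*(1 - 4*4))))*(-7) = (19*((4*(4*1))*(4*(1 - 16))))*(-7) = (19*((4*4)*(4*(-15))))*(-7) = (19*(16*(-60)))*(-7) = (19*(-960))*(-7) = -18240*(-7) = 127680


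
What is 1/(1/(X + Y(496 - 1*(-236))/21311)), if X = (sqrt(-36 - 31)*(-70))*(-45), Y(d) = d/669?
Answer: 244/4752353 + 3150*I*sqrt(67) ≈ 5.1343e-5 + 25784.0*I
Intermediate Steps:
Y(d) = d/669 (Y(d) = d*(1/669) = d/669)
X = 3150*I*sqrt(67) (X = (sqrt(-67)*(-70))*(-45) = ((I*sqrt(67))*(-70))*(-45) = -70*I*sqrt(67)*(-45) = 3150*I*sqrt(67) ≈ 25784.0*I)
1/(1/(X + Y(496 - 1*(-236))/21311)) = 1/(1/(3150*I*sqrt(67) + ((496 - 1*(-236))/669)/21311)) = 1/(1/(3150*I*sqrt(67) + ((496 + 236)/669)*(1/21311))) = 1/(1/(3150*I*sqrt(67) + ((1/669)*732)*(1/21311))) = 1/(1/(3150*I*sqrt(67) + (244/223)*(1/21311))) = 1/(1/(3150*I*sqrt(67) + 244/4752353)) = 1/(1/(244/4752353 + 3150*I*sqrt(67))) = 244/4752353 + 3150*I*sqrt(67)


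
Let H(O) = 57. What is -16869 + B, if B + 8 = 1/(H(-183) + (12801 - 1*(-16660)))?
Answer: -498175285/29518 ≈ -16877.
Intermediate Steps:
B = -236143/29518 (B = -8 + 1/(57 + (12801 - 1*(-16660))) = -8 + 1/(57 + (12801 + 16660)) = -8 + 1/(57 + 29461) = -8 + 1/29518 = -236143/29518 ≈ -8.0000)
-16869 + B = -16869 - 236143/29518 = -498175285/29518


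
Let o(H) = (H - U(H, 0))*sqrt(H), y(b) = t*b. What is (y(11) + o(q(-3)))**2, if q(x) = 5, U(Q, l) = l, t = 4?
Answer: 2061 + 440*sqrt(5) ≈ 3044.9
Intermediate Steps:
y(b) = 4*b
o(H) = H**(3/2) (o(H) = (H - 1*0)*sqrt(H) = (H + 0)*sqrt(H) = H*sqrt(H) = H**(3/2))
(y(11) + o(q(-3)))**2 = (4*11 + 5**(3/2))**2 = (44 + 5*sqrt(5))**2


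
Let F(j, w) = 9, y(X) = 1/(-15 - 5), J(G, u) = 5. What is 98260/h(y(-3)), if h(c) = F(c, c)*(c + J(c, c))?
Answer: 1965200/891 ≈ 2205.6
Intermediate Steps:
y(X) = -1/20 (y(X) = 1/(-20) = -1/20)
h(c) = 45 + 9*c (h(c) = 9*(c + 5) = 9*(5 + c) = 45 + 9*c)
98260/h(y(-3)) = 98260/(45 + 9*(-1/20)) = 98260/(45 - 9/20) = 98260/(891/20) = 98260*(20/891) = 1965200/891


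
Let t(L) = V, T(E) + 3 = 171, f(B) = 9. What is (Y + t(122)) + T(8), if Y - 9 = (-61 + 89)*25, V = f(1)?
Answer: 886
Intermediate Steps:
V = 9
T(E) = 168 (T(E) = -3 + 171 = 168)
Y = 709 (Y = 9 + (-61 + 89)*25 = 9 + 28*25 = 9 + 700 = 709)
t(L) = 9
(Y + t(122)) + T(8) = (709 + 9) + 168 = 718 + 168 = 886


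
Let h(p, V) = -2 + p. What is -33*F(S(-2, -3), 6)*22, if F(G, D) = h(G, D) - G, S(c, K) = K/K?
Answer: 1452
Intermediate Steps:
S(c, K) = 1
F(G, D) = -2 (F(G, D) = (-2 + G) - G = -2)
-33*F(S(-2, -3), 6)*22 = -33*(-2)*22 = 66*22 = 1452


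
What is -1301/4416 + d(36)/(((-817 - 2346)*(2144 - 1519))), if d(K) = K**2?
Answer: -2577637511/8729880000 ≈ -0.29527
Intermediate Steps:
-1301/4416 + d(36)/(((-817 - 2346)*(2144 - 1519))) = -1301/4416 + 36**2/(((-817 - 2346)*(2144 - 1519))) = -1301*1/4416 + 1296/((-3163*625)) = -1301/4416 + 1296/(-1976875) = -1301/4416 + 1296*(-1/1976875) = -1301/4416 - 1296/1976875 = -2577637511/8729880000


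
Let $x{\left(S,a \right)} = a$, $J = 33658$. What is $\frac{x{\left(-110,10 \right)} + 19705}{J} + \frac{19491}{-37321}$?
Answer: $\frac{79755437}{1256150218} \approx 0.063492$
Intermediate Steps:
$\frac{x{\left(-110,10 \right)} + 19705}{J} + \frac{19491}{-37321} = \frac{10 + 19705}{33658} + \frac{19491}{-37321} = 19715 \cdot \frac{1}{33658} + 19491 \left(- \frac{1}{37321}\right) = \frac{19715}{33658} - \frac{19491}{37321} = \frac{79755437}{1256150218}$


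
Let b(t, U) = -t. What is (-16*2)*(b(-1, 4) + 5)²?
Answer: -1152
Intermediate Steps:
(-16*2)*(b(-1, 4) + 5)² = (-16*2)*(-1*(-1) + 5)² = -32*(1 + 5)² = -32*6² = -32*36 = -1152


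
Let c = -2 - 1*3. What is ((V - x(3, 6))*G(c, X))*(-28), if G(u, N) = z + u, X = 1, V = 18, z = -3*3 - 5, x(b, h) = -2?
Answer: 10640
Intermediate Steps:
z = -14 (z = -9 - 5 = -14)
c = -5 (c = -2 - 3 = -5)
G(u, N) = -14 + u
((V - x(3, 6))*G(c, X))*(-28) = ((18 - 1*(-2))*(-14 - 5))*(-28) = ((18 + 2)*(-19))*(-28) = (20*(-19))*(-28) = -380*(-28) = 10640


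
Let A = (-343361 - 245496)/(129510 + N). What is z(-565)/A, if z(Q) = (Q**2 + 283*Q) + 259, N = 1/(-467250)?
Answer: -9657296531817911/275143433250 ≈ -35099.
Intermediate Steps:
N = -1/467250 ≈ -2.1402e-6
z(Q) = 259 + Q**2 + 283*Q
A = -275143433250/60513547499 (A = (-343361 - 245496)/(129510 - 1/467250) = -588857/60513547499/467250 = -588857*467250/60513547499 = -275143433250/60513547499 ≈ -4.5468)
z(-565)/A = (259 + (-565)**2 + 283*(-565))/(-275143433250/60513547499) = (259 + 319225 - 159895)*(-60513547499/275143433250) = 159589*(-60513547499/275143433250) = -9657296531817911/275143433250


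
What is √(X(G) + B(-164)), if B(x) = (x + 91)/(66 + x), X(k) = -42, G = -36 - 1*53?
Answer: I*√8086/14 ≈ 6.423*I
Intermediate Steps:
G = -89 (G = -36 - 53 = -89)
B(x) = (91 + x)/(66 + x)
√(X(G) + B(-164)) = √(-42 + (91 - 164)/(66 - 164)) = √(-42 - 73/(-98)) = √(-42 - 1/98*(-73)) = √(-42 + 73/98) = √(-4043/98) = I*√8086/14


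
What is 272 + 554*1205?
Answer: 667842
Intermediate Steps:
272 + 554*1205 = 272 + 667570 = 667842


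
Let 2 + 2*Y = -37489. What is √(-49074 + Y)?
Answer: 3*I*√30142/2 ≈ 260.42*I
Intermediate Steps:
Y = -37491/2 (Y = -1 + (½)*(-37489) = -1 - 37489/2 = -37491/2 ≈ -18746.)
√(-49074 + Y) = √(-49074 - 37491/2) = √(-135639/2) = 3*I*√30142/2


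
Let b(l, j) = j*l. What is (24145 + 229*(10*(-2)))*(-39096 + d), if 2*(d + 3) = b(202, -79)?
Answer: -921081070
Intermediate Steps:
d = -7982 (d = -3 + (-79*202)/2 = -3 + (1/2)*(-15958) = -3 - 7979 = -7982)
(24145 + 229*(10*(-2)))*(-39096 + d) = (24145 + 229*(10*(-2)))*(-39096 - 7982) = (24145 + 229*(-20))*(-47078) = (24145 - 4580)*(-47078) = 19565*(-47078) = -921081070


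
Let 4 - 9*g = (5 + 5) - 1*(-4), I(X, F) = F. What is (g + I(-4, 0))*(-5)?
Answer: 50/9 ≈ 5.5556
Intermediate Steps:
g = -10/9 (g = 4/9 - ((5 + 5) - 1*(-4))/9 = 4/9 - (10 + 4)/9 = 4/9 - ⅑*14 = 4/9 - 14/9 = -10/9 ≈ -1.1111)
(g + I(-4, 0))*(-5) = (-10/9 + 0)*(-5) = -10/9*(-5) = 50/9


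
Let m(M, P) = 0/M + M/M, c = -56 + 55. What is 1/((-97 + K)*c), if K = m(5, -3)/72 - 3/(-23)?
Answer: 1656/160393 ≈ 0.010325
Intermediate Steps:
c = -1
m(M, P) = 1 (m(M, P) = 0 + 1 = 1)
K = 239/1656 (K = 1/72 - 3/(-23) = 1*(1/72) - 3*(-1/23) = 1/72 + 3/23 = 239/1656 ≈ 0.14432)
1/((-97 + K)*c) = 1/((-97 + 239/1656)*(-1)) = 1/(-160393/1656*(-1)) = 1/(160393/1656) = 1656/160393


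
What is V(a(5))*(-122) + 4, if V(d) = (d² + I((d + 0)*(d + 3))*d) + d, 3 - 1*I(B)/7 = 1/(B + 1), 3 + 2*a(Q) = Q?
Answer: -13156/5 ≈ -2631.2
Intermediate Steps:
a(Q) = -3/2 + Q/2
I(B) = 21 - 7/(1 + B) (I(B) = 21 - 7/(B + 1) = 21 - 7/(1 + B))
V(d) = d + d² + 7*d*(2 + 3*d*(3 + d))/(1 + d*(3 + d)) (V(d) = (d² + (7*(2 + 3*((d + 0)*(d + 3)))/(1 + (d + 0)*(d + 3)))*d) + d = (d² + (7*(2 + 3*(d*(3 + d)))/(1 + d*(3 + d)))*d) + d = (d² + (7*(2 + 3*d*(3 + d))/(1 + d*(3 + d)))*d) + d = (d² + 7*d*(2 + 3*d*(3 + d))/(1 + d*(3 + d))) + d = d + d² + 7*d*(2 + 3*d*(3 + d))/(1 + d*(3 + d)))
V(a(5))*(-122) + 4 = ((-3/2 + (½)*5)*(15 + (-3/2 + (½)*5)³ + 25*(-3/2 + (½)*5)² + 67*(-3/2 + (½)*5))/(1 + (-3/2 + (½)*5)² + 3*(-3/2 + (½)*5)))*(-122) + 4 = ((-3/2 + 5/2)*(15 + (-3/2 + 5/2)³ + 25*(-3/2 + 5/2)² + 67*(-3/2 + 5/2))/(1 + (-3/2 + 5/2)² + 3*(-3/2 + 5/2)))*(-122) + 4 = (1*(15 + 1³ + 25*1² + 67*1)/(1 + 1² + 3*1))*(-122) + 4 = (1*(15 + 1 + 25*1 + 67)/(1 + 1 + 3))*(-122) + 4 = (1*(15 + 1 + 25 + 67)/5)*(-122) + 4 = (1*(⅕)*108)*(-122) + 4 = (108/5)*(-122) + 4 = -13176/5 + 4 = -13156/5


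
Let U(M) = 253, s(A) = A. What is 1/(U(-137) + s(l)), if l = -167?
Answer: 1/86 ≈ 0.011628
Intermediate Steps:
1/(U(-137) + s(l)) = 1/(253 - 167) = 1/86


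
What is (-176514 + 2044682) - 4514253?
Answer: -2646085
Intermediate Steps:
(-176514 + 2044682) - 4514253 = 1868168 - 4514253 = -2646085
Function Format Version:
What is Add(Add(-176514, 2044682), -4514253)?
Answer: -2646085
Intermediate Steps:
Add(Add(-176514, 2044682), -4514253) = Add(1868168, -4514253) = -2646085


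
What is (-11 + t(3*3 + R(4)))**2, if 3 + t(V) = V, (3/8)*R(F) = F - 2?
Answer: 1/9 ≈ 0.11111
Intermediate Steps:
R(F) = -16/3 + 8*F/3 (R(F) = 8*(F - 2)/3 = 8*(-2 + F)/3 = -16/3 + 8*F/3)
t(V) = -3 + V
(-11 + t(3*3 + R(4)))**2 = (-11 + (-3 + (3*3 + (-16/3 + (8/3)*4))))**2 = (-11 + (-3 + (9 + (-16/3 + 32/3))))**2 = (-11 + (-3 + (9 + 16/3)))**2 = (-11 + (-3 + 43/3))**2 = (-11 + 34/3)**2 = (1/3)**2 = 1/9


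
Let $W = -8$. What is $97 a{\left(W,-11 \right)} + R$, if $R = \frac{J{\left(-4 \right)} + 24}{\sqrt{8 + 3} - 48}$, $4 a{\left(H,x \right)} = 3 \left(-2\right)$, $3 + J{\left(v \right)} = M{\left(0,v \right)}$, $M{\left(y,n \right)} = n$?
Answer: $- \frac{668895}{4586} - \frac{17 \sqrt{11}}{2293} \approx -145.88$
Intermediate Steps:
$J{\left(v \right)} = -3 + v$
$a{\left(H,x \right)} = - \frac{3}{2}$ ($a{\left(H,x \right)} = \frac{3 \left(-2\right)}{4} = \frac{1}{4} \left(-6\right) = - \frac{3}{2}$)
$R = \frac{17}{-48 + \sqrt{11}}$ ($R = \frac{\left(-3 - 4\right) + 24}{\sqrt{8 + 3} - 48} = \frac{-7 + 24}{\sqrt{11} - 48} = \frac{17}{-48 + \sqrt{11}} \approx -0.38045$)
$97 a{\left(W,-11 \right)} + R = 97 \left(- \frac{3}{2}\right) - \left(\frac{816}{2293} + \frac{17 \sqrt{11}}{2293}\right) = - \frac{291}{2} - \left(\frac{816}{2293} + \frac{17 \sqrt{11}}{2293}\right) = - \frac{668895}{4586} - \frac{17 \sqrt{11}}{2293}$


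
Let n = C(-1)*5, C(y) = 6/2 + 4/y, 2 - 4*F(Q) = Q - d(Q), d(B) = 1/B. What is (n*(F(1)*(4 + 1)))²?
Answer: 625/4 ≈ 156.25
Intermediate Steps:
F(Q) = ½ - Q/4 + 1/(4*Q) (F(Q) = ½ - (Q - 1/Q)/4 = ½ + (-Q/4 + 1/(4*Q)) = ½ - Q/4 + 1/(4*Q))
C(y) = 3 + 4/y (C(y) = 6*(½) + 4/y = 3 + 4/y)
n = -5 (n = (3 + 4/(-1))*5 = (3 + 4*(-1))*5 = (3 - 4)*5 = -1*5 = -5)
(n*(F(1)*(4 + 1)))² = (-5*(¼)*(1 + 1*(2 - 1*1))/1*(4 + 1))² = (-5*(¼)*1*(1 + 1*(2 - 1))*5)² = (-5*(¼)*1*(1 + 1*1)*5)² = (-5*(¼)*1*(1 + 1)*5)² = (-5*(¼)*1*2*5)² = (-5*5/2)² = (-25/2)² = 625/4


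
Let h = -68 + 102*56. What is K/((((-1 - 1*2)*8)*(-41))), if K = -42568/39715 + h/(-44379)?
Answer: -528319183/433577948310 ≈ -0.0012185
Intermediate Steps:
h = 5644 (h = -68 + 5712 = 5644)
K = -2113276732/1762511985 (K = -42568/39715 + 5644/(-44379) = -42568*1/39715 + 5644*(-1/44379) = -42568/39715 - 5644/44379 = -2113276732/1762511985 ≈ -1.1990)
K/((((-1 - 1*2)*8)*(-41))) = -2113276732*(-1/(328*(-1 - 1*2)))/1762511985 = -2113276732*(-1/(328*(-1 - 2)))/1762511985 = -2113276732/(1762511985*(-3*8*(-41))) = -2113276732/(1762511985*((-24*(-41)))) = -2113276732/1762511985/984 = -2113276732/1762511985*1/984 = -528319183/433577948310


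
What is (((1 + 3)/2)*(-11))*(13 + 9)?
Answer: -484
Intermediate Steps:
(((1 + 3)/2)*(-11))*(13 + 9) = ((4*(½))*(-11))*22 = (2*(-11))*22 = -22*22 = -484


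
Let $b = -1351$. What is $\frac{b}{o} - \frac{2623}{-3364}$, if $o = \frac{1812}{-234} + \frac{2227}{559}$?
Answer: $\frac{587546711}{1631540} \approx 360.12$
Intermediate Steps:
$o = - \frac{485}{129}$ ($o = 1812 \left(- \frac{1}{234}\right) + 2227 \cdot \frac{1}{559} = - \frac{302}{39} + \frac{2227}{559} = - \frac{485}{129} \approx -3.7597$)
$\frac{b}{o} - \frac{2623}{-3364} = - \frac{1351}{- \frac{485}{129}} - \frac{2623}{-3364} = \left(-1351\right) \left(- \frac{129}{485}\right) - - \frac{2623}{3364} = \frac{174279}{485} + \frac{2623}{3364} = \frac{587546711}{1631540}$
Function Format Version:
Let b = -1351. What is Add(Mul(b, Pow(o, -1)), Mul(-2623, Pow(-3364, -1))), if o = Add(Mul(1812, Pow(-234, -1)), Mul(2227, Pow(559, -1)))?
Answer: Rational(587546711, 1631540) ≈ 360.12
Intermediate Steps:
o = Rational(-485, 129) (o = Add(Mul(1812, Rational(-1, 234)), Mul(2227, Rational(1, 559))) = Add(Rational(-302, 39), Rational(2227, 559)) = Rational(-485, 129) ≈ -3.7597)
Add(Mul(b, Pow(o, -1)), Mul(-2623, Pow(-3364, -1))) = Add(Mul(-1351, Pow(Rational(-485, 129), -1)), Mul(-2623, Pow(-3364, -1))) = Add(Mul(-1351, Rational(-129, 485)), Mul(-2623, Rational(-1, 3364))) = Add(Rational(174279, 485), Rational(2623, 3364)) = Rational(587546711, 1631540)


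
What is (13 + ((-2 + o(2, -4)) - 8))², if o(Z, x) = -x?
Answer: 49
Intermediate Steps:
(13 + ((-2 + o(2, -4)) - 8))² = (13 + ((-2 - 1*(-4)) - 8))² = (13 + ((-2 + 4) - 8))² = (13 + (2 - 8))² = (13 - 6)² = 7² = 49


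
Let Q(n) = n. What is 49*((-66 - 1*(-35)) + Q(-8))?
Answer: -1911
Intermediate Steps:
49*((-66 - 1*(-35)) + Q(-8)) = 49*((-66 - 1*(-35)) - 8) = 49*((-66 + 35) - 8) = 49*(-31 - 8) = 49*(-39) = -1911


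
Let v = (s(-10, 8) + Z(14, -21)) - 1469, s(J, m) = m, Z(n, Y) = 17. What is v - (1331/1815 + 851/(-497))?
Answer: -10757722/7455 ≈ -1443.0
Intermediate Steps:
v = -1444 (v = (8 + 17) - 1469 = 25 - 1469 = -1444)
v - (1331/1815 + 851/(-497)) = -1444 - (1331/1815 + 851/(-497)) = -1444 - (1331*(1/1815) + 851*(-1/497)) = -1444 - (11/15 - 851/497) = -1444 - 1*(-7298/7455) = -1444 + 7298/7455 = -10757722/7455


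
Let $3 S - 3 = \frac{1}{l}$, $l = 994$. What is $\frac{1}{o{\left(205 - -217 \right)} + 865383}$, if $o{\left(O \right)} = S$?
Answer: $\frac{2982}{2580575089} \approx 1.1556 \cdot 10^{-6}$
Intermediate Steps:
$S = \frac{2983}{2982}$ ($S = 1 + \frac{1}{3 \cdot 994} = 1 + \frac{1}{3} \cdot \frac{1}{994} = 1 + \frac{1}{2982} = \frac{2983}{2982} \approx 1.0003$)
$o{\left(O \right)} = \frac{2983}{2982}$
$\frac{1}{o{\left(205 - -217 \right)} + 865383} = \frac{1}{\frac{2983}{2982} + 865383} = \frac{1}{\frac{2580575089}{2982}} = \frac{2982}{2580575089}$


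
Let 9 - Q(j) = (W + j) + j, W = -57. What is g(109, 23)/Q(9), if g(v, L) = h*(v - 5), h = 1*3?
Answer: 13/2 ≈ 6.5000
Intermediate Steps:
h = 3
g(v, L) = -15 + 3*v (g(v, L) = 3*(v - 5) = 3*(-5 + v) = -15 + 3*v)
Q(j) = 66 - 2*j (Q(j) = 9 - ((-57 + j) + j) = 9 - (-57 + 2*j) = 9 + (57 - 2*j) = 66 - 2*j)
g(109, 23)/Q(9) = (-15 + 3*109)/(66 - 2*9) = (-15 + 327)/(66 - 18) = 312/48 = 312*(1/48) = 13/2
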